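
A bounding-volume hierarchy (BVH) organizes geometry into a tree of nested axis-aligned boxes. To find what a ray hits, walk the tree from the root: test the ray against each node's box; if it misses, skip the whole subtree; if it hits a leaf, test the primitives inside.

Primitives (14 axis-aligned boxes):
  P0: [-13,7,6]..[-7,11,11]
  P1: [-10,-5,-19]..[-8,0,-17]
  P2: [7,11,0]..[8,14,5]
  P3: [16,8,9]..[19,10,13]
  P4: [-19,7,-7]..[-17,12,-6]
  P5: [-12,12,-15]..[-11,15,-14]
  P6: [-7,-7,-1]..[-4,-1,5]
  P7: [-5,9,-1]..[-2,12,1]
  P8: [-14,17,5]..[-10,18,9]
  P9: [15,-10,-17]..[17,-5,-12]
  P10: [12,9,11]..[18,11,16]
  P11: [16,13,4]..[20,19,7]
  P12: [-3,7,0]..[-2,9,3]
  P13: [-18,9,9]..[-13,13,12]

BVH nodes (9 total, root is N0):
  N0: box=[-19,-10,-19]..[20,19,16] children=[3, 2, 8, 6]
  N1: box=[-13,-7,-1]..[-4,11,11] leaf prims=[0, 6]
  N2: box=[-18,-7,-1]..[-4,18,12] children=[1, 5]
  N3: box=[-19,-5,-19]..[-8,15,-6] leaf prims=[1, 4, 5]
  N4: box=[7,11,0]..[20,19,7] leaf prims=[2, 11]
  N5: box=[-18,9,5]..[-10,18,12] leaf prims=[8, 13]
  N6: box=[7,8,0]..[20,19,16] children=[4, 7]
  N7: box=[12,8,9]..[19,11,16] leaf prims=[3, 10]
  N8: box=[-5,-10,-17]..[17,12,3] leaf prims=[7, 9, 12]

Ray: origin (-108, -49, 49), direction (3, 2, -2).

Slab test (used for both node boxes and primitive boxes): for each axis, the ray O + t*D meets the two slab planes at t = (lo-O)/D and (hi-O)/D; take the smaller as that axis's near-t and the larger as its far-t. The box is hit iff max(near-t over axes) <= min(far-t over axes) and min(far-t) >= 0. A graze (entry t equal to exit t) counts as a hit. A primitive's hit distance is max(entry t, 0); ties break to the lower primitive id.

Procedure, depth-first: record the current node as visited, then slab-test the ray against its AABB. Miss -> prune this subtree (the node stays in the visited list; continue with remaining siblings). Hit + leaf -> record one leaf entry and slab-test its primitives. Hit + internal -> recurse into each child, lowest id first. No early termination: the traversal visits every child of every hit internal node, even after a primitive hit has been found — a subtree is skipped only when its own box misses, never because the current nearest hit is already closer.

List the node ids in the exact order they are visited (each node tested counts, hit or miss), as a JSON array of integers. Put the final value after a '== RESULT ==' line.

Traverse from the root:
N0 x:[89/3,128/3] y:[39/2,34] z:[33/2,34] -> hit [89/3,34], descend [2, 3, 6, 8]
  N2 x:[30,104/3] y:[21,67/2] z:[37/2,25] -> miss, prune
  N3 x:[89/3,100/3] y:[22,32] z:[55/2,34] -> hit [89/3,32] leaf, test {P1(miss), P4(miss), P5@t=32}
  N6 x:[115/3,128/3] y:[57/2,34] z:[33/2,49/2] -> miss, prune
  N8 x:[103/3,125/3] y:[39/2,61/2] z:[23,33] -> miss, prune

5 AABB tests over nodes [0, 2, 3, 6, 8]; 1 leaf entered; closest P5.

== RESULT ==
[0, 2, 3, 6, 8]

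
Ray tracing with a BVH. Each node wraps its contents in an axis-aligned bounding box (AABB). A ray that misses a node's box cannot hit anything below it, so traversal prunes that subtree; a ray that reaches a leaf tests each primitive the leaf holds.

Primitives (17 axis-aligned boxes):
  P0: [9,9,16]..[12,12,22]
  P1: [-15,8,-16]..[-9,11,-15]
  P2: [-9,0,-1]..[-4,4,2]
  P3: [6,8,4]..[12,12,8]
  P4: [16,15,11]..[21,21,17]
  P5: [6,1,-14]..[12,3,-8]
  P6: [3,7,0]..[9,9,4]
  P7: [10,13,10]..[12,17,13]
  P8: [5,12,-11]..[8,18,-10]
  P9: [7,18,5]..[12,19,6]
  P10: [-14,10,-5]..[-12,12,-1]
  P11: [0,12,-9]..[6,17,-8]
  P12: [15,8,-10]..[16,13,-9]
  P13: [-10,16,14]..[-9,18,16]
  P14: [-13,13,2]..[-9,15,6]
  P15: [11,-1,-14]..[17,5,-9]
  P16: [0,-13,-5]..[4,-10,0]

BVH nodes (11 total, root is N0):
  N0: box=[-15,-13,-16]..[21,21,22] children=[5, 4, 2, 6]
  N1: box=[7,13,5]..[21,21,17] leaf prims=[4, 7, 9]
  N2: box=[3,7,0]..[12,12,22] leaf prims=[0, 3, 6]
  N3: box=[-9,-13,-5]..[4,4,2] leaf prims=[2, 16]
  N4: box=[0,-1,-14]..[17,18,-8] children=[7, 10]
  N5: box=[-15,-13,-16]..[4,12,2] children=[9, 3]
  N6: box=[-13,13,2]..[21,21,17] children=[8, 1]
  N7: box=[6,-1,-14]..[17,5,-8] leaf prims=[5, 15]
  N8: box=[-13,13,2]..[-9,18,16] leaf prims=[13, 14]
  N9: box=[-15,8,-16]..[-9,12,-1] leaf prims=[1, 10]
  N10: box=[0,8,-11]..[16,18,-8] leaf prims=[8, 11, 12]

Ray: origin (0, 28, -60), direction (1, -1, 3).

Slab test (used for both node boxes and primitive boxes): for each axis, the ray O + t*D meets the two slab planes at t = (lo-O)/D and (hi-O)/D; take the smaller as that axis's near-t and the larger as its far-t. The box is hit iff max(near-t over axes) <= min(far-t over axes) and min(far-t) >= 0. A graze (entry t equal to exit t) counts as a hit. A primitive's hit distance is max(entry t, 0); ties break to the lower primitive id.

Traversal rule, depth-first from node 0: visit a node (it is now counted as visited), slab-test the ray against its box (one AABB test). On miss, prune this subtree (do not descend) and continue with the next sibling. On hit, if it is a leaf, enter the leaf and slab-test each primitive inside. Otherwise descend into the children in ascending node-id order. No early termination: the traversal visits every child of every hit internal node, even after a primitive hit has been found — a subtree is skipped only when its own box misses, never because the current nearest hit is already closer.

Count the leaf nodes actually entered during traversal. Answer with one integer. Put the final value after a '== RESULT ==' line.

Trace the traversal:
N0 x:[-15,21] y:[7,41] z:[44/3,82/3] -> hit [44/3,21], descend [2, 4, 5, 6]
  N2 x:[3,12] y:[16,21] z:[20,82/3] -> miss, prune
  N4 x:[0,17] y:[10,29] z:[46/3,52/3] -> hit [46/3,17], descend [7, 10]
    N7 x:[6,17] y:[23,29] z:[46/3,52/3] -> miss, prune
    N10 x:[0,16] y:[10,20] z:[49/3,52/3] -> miss, prune
  N5 x:[-15,4] y:[16,41] z:[44/3,62/3] -> miss, prune
  N6 x:[-13,21] y:[7,15] z:[62/3,77/3] -> miss, prune

order=[0, 2, 4, 7, 10, 5, 6]  |boxes|=7  |leaves|=0  hit=miss

== RESULT ==
0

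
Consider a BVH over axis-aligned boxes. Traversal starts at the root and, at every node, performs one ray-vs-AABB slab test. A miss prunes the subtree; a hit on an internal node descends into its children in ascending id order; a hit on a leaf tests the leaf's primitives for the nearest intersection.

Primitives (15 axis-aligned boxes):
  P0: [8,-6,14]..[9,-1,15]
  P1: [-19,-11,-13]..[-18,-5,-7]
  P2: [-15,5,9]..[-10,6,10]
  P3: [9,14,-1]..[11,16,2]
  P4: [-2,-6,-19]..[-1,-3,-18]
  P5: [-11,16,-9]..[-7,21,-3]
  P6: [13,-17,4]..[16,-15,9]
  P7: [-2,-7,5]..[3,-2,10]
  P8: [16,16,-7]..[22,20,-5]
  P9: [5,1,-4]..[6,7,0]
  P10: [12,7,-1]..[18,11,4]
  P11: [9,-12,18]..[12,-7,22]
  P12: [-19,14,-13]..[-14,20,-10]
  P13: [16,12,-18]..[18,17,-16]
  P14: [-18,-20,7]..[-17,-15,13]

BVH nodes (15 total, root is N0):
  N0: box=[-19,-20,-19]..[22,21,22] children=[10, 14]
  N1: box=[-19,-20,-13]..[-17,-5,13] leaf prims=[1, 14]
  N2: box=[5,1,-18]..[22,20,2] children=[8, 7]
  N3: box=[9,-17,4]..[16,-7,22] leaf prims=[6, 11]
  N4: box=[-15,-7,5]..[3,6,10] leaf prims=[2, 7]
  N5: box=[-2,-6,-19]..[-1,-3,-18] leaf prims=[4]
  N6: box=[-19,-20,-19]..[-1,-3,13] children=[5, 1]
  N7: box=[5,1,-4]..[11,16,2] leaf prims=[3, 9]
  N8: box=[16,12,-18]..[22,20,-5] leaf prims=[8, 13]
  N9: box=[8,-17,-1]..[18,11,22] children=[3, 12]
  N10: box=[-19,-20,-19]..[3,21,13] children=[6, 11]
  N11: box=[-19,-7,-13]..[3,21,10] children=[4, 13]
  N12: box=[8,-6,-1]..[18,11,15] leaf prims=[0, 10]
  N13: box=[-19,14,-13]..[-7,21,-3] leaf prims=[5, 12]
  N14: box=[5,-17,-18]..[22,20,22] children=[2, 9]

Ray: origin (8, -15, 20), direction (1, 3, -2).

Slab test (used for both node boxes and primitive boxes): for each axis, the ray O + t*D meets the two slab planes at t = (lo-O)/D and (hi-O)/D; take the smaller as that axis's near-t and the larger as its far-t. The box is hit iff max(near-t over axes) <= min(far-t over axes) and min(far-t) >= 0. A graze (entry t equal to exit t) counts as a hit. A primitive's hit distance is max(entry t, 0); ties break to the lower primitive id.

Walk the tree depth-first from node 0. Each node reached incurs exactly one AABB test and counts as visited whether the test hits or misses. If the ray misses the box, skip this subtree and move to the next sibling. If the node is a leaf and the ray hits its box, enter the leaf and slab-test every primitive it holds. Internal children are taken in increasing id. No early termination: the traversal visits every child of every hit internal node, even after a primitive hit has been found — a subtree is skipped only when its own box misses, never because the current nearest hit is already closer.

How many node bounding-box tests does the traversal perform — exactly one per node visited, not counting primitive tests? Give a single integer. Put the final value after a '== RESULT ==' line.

Walk:
N0 x:[-27,14] y:[-5/3,12] z:[-1,39/2] -> hit [-1,12], descend [10, 14]
  N10 x:[-27,-5] y:[-5/3,12] z:[7/2,39/2] -> miss, prune
  N14 x:[-3,14] y:[-2/3,35/3] z:[-1,19] -> hit [-2/3,35/3], descend [2, 9]
    N2 x:[-3,14] y:[16/3,35/3] z:[9,19] -> hit [9,35/3], descend [7, 8]
      N7 x:[-3,3] y:[16/3,31/3] z:[9,12] -> miss, prune
      N8 x:[8,14] y:[9,35/3] z:[25/2,19] -> miss, prune
    N9 x:[0,10] y:[-2/3,26/3] z:[-1,21/2] -> hit [0,26/3], descend [3, 12]
      N3 x:[1,8] y:[-2/3,8/3] z:[-1,8] -> hit [1,8/3] leaf, test {P6(miss), P11@t=1}
      N12 x:[0,10] y:[3,26/3] z:[5/2,21/2] -> hit [3,26/3] leaf, test {P0(miss), P10@t=8}

Summary -> nodes [0, 10, 14, 2, 7, 8, 9, 3, 12]; box-tests=9; leaf-entries=2; first=P11

== RESULT ==
9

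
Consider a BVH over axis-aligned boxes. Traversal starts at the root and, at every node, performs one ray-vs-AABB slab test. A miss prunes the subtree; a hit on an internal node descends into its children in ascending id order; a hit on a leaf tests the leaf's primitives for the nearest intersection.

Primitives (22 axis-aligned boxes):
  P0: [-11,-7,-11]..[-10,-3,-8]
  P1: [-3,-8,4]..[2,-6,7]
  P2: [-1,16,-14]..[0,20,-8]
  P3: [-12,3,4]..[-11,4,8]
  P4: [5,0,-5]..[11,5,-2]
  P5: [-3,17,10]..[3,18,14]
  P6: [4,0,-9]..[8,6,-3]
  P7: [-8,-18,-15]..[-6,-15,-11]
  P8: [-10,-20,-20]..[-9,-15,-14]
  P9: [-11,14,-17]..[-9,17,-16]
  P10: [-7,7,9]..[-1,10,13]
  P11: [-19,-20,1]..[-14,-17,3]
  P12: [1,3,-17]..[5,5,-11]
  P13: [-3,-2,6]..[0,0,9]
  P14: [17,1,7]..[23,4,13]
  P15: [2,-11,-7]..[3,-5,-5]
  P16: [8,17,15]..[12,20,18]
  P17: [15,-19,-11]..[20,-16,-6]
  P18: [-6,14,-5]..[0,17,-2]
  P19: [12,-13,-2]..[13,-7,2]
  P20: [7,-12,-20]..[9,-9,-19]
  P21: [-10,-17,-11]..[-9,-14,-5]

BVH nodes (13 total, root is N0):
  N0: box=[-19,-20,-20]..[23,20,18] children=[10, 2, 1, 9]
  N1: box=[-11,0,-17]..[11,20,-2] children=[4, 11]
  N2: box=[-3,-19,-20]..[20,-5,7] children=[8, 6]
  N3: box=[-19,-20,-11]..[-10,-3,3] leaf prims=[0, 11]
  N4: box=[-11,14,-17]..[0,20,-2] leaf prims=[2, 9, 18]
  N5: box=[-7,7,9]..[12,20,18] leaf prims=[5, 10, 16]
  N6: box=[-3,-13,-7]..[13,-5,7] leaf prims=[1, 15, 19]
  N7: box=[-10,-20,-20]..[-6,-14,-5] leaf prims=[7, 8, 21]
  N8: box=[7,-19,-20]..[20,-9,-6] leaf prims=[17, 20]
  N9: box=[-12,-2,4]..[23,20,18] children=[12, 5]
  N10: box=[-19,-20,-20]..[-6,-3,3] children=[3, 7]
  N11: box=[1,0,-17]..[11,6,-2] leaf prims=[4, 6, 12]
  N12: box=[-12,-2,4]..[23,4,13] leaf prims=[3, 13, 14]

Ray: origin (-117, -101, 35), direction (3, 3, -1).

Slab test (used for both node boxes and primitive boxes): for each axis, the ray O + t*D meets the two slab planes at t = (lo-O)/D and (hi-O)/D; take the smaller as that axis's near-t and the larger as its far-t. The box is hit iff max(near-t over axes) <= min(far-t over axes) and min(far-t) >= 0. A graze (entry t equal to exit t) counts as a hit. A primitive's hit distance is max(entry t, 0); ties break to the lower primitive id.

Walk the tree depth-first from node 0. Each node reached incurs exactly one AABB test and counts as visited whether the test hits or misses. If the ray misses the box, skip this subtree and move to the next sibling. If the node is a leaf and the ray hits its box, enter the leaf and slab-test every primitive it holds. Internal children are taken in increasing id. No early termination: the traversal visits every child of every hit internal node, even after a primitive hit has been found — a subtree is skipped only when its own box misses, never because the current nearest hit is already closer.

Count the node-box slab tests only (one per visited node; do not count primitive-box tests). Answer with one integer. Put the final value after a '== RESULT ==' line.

Traverse from the root:
N0 x:[98/3,140/3] y:[27,121/3] z:[17,55] -> hit [98/3,121/3], descend [1, 2, 9, 10]
  N1 x:[106/3,128/3] y:[101/3,121/3] z:[37,52] -> hit [37,121/3], descend [4, 11]
    N4 x:[106/3,39] y:[115/3,121/3] z:[37,52] -> hit [115/3,39] leaf, test {P2(miss), P9(miss), P18@t=115/3}
    N11 x:[118/3,128/3] y:[101/3,107/3] z:[37,52] -> miss, prune
  N2 x:[38,137/3] y:[82/3,32] z:[28,55] -> miss, prune
  N9 x:[35,140/3] y:[33,121/3] z:[17,31] -> miss, prune
  N10 x:[98/3,37] y:[27,98/3] z:[32,55] -> hit [98/3,98/3], descend [3, 7]
    N3 x:[98/3,107/3] y:[27,98/3] z:[32,46] -> hit [98/3,98/3] leaf, test {P0(miss), P11(miss)}
    N7 x:[107/3,37] y:[27,29] z:[40,55] -> miss, prune

Summary -> nodes [0, 1, 4, 11, 2, 9, 10, 3, 7]; box-tests=9; leaf-entries=2; first=P18

== RESULT ==
9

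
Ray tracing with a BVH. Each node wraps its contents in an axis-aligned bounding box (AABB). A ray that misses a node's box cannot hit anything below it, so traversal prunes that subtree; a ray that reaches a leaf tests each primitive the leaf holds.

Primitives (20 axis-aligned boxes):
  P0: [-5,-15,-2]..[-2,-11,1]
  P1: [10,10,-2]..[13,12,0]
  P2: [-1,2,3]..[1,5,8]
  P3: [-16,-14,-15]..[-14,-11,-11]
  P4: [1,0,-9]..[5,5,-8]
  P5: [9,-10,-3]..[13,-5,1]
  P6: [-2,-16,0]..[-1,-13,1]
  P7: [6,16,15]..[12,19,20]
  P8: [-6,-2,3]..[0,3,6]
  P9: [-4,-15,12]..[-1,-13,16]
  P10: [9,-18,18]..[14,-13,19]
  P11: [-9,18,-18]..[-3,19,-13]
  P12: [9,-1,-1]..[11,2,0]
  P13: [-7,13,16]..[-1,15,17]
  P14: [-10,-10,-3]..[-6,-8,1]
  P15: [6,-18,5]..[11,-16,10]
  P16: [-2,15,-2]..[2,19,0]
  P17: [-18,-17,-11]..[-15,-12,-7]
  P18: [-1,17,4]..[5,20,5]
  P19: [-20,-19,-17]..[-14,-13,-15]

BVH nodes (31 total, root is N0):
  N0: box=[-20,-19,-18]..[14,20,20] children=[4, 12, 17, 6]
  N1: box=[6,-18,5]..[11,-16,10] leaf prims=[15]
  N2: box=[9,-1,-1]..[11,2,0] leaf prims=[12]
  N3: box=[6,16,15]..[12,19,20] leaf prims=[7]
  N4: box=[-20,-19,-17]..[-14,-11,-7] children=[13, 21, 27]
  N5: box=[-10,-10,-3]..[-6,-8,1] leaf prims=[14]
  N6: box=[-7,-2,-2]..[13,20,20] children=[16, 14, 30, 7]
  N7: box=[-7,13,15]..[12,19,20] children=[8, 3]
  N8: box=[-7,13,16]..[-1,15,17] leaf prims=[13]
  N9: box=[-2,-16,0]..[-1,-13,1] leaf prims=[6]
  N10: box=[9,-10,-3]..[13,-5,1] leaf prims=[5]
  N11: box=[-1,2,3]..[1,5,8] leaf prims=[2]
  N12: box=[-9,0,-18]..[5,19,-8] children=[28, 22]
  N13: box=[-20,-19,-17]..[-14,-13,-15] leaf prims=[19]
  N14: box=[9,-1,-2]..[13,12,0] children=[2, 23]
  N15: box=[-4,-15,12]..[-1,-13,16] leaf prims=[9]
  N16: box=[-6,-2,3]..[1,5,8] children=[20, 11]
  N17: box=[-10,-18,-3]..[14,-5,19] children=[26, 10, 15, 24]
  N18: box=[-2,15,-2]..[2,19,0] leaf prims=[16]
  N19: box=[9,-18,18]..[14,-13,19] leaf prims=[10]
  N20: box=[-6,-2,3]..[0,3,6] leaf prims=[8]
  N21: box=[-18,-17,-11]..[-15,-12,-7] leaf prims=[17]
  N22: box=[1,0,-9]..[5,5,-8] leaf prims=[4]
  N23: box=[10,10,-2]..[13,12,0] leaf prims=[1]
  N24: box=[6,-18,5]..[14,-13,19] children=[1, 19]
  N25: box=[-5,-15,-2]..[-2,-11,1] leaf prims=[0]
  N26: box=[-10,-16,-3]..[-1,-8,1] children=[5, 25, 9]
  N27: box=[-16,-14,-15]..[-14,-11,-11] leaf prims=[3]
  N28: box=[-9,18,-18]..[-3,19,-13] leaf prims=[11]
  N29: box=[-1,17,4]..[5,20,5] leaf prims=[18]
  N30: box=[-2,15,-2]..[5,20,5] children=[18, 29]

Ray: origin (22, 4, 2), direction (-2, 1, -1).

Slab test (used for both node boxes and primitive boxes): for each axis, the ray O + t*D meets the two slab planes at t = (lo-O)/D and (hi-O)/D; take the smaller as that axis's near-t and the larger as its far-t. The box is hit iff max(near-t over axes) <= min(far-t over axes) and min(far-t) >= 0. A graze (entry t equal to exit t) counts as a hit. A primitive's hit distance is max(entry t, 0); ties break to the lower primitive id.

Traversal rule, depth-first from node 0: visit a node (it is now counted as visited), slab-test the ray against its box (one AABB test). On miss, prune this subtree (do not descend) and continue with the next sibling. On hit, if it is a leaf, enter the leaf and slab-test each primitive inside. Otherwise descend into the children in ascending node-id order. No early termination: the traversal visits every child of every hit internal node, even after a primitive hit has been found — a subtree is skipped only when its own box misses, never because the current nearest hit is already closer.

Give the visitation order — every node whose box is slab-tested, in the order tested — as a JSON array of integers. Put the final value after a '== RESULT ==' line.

Traverse from the root:
N0 x:[4,21] y:[-23,16] z:[-18,20] -> hit [4,16], descend [4, 6, 12, 17]
  N4 x:[18,21] y:[-23,-15] z:[9,19] -> miss, prune
  N6 x:[9/2,29/2] y:[-6,16] z:[-18,4] -> miss, prune
  N12 x:[17/2,31/2] y:[-4,15] z:[10,20] -> hit [10,15], descend [22, 28]
    N22 x:[17/2,21/2] y:[-4,1] z:[10,11] -> miss, prune
    N28 x:[25/2,31/2] y:[14,15] z:[15,20] -> hit [15,15] leaf, test {P11@t=15}
  N17 x:[4,16] y:[-22,-9] z:[-17,5] -> miss, prune

order=[0, 4, 6, 12, 22, 28, 17]  |boxes|=7  |leaves|=1  hit=P11

== RESULT ==
[0, 4, 6, 12, 22, 28, 17]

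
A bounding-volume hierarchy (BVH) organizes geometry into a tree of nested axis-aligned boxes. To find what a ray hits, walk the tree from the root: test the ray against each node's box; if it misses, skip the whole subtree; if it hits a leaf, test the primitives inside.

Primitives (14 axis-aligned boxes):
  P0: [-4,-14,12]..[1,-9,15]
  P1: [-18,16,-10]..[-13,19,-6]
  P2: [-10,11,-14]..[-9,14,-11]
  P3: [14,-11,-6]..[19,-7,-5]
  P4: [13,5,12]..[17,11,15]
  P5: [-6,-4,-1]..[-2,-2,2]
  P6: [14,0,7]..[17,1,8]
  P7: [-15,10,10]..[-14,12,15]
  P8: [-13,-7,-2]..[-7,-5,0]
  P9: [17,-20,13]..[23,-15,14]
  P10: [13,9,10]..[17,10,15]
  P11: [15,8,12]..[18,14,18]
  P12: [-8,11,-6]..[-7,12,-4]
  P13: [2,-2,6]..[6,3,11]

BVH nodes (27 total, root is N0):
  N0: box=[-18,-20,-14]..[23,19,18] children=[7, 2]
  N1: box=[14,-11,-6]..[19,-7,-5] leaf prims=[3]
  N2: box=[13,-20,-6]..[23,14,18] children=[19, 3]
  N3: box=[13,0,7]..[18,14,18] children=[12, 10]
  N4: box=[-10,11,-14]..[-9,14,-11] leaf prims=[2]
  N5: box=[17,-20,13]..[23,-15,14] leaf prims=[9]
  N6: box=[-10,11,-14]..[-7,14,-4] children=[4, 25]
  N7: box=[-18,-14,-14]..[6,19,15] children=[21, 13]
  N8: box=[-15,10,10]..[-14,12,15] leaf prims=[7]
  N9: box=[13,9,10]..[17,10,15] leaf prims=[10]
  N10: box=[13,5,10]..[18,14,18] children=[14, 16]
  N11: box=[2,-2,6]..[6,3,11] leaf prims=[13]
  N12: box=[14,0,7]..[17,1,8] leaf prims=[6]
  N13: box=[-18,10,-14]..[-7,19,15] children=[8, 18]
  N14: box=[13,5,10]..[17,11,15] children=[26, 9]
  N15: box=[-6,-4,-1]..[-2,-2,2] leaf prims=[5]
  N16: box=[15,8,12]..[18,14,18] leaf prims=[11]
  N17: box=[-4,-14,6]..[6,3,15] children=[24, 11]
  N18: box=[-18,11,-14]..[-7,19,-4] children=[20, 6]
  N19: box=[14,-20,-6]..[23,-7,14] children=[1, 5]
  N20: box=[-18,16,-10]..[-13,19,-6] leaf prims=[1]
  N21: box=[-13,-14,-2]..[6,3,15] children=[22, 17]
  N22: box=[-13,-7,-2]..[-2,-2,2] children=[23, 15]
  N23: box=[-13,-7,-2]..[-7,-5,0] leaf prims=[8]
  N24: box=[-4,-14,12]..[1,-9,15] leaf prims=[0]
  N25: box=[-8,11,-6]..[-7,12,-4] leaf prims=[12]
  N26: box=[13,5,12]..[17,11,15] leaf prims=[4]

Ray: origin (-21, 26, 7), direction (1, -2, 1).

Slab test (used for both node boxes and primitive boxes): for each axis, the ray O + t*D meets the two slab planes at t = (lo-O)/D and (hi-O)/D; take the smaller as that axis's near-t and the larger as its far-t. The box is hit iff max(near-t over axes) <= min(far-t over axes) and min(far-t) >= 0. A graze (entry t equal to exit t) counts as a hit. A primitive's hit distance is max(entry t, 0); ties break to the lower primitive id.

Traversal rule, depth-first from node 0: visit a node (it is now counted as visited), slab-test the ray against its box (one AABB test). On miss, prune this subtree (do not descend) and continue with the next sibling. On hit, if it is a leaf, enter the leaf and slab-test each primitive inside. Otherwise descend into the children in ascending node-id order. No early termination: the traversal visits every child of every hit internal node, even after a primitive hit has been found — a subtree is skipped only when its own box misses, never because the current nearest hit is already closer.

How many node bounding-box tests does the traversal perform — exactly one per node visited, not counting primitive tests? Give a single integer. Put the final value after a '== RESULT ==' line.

Walk:
N0 x:[3,44] y:[7/2,23] z:[-21,11] -> hit [7/2,11], descend [2, 7]
  N2 x:[34,44] y:[6,23] z:[-13,11] -> miss, prune
  N7 x:[3,27] y:[7/2,20] z:[-21,8] -> hit [7/2,8], descend [13, 21]
    N13 x:[3,14] y:[7/2,8] z:[-21,8] -> hit [7/2,8], descend [8, 18]
      N8 x:[6,7] y:[7,8] z:[3,8] -> hit [7,7] leaf, test {P7@t=7}
      N18 x:[3,14] y:[7/2,15/2] z:[-21,-11] -> miss, prune
    N21 x:[8,27] y:[23/2,20] z:[-9,8] -> miss, prune

7 AABB tests over nodes [0, 2, 7, 13, 8, 18, 21]; 1 leaf entered; closest P7.

== RESULT ==
7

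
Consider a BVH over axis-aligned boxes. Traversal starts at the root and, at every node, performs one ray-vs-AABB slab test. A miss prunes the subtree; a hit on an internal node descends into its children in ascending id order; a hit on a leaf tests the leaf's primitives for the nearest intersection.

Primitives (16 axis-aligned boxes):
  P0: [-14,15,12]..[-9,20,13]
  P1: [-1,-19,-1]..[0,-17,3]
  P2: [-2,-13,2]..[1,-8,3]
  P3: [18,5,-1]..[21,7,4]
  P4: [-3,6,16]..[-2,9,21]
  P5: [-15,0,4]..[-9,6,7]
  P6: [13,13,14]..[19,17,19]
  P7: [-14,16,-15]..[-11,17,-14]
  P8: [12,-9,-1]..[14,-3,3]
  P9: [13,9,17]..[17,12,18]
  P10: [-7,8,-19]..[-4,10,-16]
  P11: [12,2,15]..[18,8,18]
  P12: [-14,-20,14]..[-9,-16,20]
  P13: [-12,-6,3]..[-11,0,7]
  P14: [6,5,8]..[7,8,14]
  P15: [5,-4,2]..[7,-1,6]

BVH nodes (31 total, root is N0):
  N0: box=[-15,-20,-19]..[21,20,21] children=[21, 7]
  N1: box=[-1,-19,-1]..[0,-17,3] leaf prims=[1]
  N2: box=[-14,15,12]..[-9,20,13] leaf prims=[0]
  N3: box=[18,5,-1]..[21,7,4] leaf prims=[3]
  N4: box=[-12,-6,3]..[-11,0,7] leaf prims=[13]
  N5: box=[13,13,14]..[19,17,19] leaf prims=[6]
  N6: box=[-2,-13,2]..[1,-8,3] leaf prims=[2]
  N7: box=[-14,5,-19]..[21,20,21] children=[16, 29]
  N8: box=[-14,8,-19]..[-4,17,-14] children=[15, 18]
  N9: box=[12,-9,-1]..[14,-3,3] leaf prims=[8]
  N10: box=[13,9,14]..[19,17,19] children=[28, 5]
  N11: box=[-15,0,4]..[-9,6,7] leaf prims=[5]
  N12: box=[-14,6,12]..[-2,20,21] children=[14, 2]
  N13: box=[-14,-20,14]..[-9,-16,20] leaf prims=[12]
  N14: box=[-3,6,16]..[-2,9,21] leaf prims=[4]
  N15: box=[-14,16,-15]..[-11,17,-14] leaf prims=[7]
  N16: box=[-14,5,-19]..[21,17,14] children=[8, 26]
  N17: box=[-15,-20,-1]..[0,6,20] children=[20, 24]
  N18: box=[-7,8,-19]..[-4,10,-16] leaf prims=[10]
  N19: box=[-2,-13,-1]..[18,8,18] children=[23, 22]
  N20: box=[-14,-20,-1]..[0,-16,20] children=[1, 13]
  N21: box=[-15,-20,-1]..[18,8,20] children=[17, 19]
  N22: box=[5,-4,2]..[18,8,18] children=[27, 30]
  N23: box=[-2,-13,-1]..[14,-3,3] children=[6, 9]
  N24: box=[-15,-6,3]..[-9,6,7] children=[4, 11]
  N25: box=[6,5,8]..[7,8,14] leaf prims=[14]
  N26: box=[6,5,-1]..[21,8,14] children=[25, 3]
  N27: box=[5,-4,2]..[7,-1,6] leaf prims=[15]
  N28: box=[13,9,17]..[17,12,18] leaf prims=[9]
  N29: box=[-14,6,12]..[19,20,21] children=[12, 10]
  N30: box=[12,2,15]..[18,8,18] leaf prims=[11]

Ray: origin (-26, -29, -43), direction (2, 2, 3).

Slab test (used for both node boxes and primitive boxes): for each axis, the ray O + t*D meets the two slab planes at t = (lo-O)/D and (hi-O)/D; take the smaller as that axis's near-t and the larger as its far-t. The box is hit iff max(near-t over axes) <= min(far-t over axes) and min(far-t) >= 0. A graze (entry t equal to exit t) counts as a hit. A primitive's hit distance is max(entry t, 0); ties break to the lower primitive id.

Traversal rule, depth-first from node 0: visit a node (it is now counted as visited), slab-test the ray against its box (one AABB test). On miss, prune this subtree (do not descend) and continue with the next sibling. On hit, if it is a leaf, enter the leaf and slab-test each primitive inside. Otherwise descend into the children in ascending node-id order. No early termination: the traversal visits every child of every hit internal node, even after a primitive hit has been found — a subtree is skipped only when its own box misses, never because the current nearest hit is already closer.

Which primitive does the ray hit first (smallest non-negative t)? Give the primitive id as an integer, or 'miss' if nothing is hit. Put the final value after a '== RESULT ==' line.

Walk:
N0 x:[11/2,47/2] y:[9/2,49/2] z:[8,64/3] -> hit [8,64/3], descend [7, 21]
  N7 x:[6,47/2] y:[17,49/2] z:[8,64/3] -> hit [17,64/3], descend [16, 29]
    N16 x:[6,47/2] y:[17,23] z:[8,19] -> hit [17,19], descend [8, 26]
      N8 x:[6,11] y:[37/2,23] z:[8,29/3] -> miss, prune
      N26 x:[16,47/2] y:[17,37/2] z:[14,19] -> hit [17,37/2], descend [3, 25]
        N3 x:[22,47/2] y:[17,18] z:[14,47/3] -> miss, prune
        N25 x:[16,33/2] y:[17,37/2] z:[17,19] -> miss, prune
    N29 x:[6,45/2] y:[35/2,49/2] z:[55/3,64/3] -> hit [55/3,64/3], descend [10, 12]
      N10 x:[39/2,45/2] y:[19,23] z:[19,62/3] -> hit [39/2,62/3], descend [5, 28]
        N5 x:[39/2,45/2] y:[21,23] z:[19,62/3] -> miss, prune
        N28 x:[39/2,43/2] y:[19,41/2] z:[20,61/3] -> hit [20,61/3] leaf, test {P9@t=20}
      N12 x:[6,12] y:[35/2,49/2] z:[55/3,64/3] -> miss, prune
  N21 x:[11/2,22] y:[9/2,37/2] z:[14,21] -> hit [14,37/2], descend [17, 19]
    N17 x:[11/2,13] y:[9/2,35/2] z:[14,21] -> miss, prune
    N19 x:[12,22] y:[8,37/2] z:[14,61/3] -> hit [14,37/2], descend [22, 23]
      N22 x:[31/2,22] y:[25/2,37/2] z:[15,61/3] -> hit [31/2,37/2], descend [27, 30]
        N27 x:[31/2,33/2] y:[25/2,14] z:[15,49/3] -> miss, prune
        N30 x:[19,22] y:[31/2,37/2] z:[58/3,61/3] -> miss, prune
      N23 x:[12,20] y:[8,13] z:[14,46/3] -> miss, prune

19 AABB tests over nodes [0, 7, 16, 8, 26, 3, 25, 29, 10, 5, 28, 12, 21, 17, 19, 22, 27, 30, 23]; 1 leaf entered; closest P9.

== RESULT ==
9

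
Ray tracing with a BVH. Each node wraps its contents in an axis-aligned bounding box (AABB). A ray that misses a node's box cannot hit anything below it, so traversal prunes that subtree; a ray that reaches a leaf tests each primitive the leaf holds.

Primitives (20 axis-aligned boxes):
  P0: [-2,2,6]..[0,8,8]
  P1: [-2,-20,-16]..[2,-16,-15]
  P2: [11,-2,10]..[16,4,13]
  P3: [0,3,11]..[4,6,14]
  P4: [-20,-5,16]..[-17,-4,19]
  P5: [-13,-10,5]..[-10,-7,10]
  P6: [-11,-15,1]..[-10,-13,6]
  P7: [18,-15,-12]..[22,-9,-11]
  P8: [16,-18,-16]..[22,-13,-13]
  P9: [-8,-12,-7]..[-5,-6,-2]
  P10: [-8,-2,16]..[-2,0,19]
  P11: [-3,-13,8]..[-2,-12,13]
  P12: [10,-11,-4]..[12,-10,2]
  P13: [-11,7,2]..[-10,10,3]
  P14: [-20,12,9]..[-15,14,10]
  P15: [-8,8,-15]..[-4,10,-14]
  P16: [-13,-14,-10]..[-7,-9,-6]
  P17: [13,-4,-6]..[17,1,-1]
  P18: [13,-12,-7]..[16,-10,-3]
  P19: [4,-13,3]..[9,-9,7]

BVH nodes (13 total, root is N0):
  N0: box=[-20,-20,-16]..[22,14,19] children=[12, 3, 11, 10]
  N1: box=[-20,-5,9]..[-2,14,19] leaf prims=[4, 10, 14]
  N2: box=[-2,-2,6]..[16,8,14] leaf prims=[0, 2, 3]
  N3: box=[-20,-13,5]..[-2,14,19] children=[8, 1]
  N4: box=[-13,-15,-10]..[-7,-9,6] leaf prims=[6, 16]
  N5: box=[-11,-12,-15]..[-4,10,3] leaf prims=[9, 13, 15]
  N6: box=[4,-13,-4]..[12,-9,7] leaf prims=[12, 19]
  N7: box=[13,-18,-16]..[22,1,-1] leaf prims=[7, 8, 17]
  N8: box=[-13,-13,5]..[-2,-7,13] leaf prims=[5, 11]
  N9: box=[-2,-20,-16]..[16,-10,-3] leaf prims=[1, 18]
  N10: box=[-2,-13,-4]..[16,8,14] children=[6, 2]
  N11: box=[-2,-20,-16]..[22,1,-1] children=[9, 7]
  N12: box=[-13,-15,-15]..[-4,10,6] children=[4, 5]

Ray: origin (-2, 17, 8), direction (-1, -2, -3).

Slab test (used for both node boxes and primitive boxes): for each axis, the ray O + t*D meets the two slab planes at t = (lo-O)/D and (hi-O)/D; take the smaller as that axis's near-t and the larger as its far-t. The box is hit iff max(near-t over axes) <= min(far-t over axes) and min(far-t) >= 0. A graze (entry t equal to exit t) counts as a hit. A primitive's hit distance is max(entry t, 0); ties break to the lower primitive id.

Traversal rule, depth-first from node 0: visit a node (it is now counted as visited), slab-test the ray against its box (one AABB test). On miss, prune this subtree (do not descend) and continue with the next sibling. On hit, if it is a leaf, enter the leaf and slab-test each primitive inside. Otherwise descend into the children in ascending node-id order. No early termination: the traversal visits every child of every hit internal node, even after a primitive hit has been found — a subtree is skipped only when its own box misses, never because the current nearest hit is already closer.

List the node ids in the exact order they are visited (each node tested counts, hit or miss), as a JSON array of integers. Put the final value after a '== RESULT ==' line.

Walk:
N0 x:[-24,18] y:[3/2,37/2] z:[-11/3,8] -> hit [3/2,8], descend [3, 10, 11, 12]
  N3 x:[0,18] y:[3/2,15] z:[-11/3,1] -> miss, prune
  N10 x:[-18,0] y:[9/2,15] z:[-2,4] -> miss, prune
  N11 x:[-24,0] y:[8,37/2] z:[3,8] -> miss, prune
  N12 x:[2,11] y:[7/2,16] z:[2/3,23/3] -> hit [7/2,23/3], descend [4, 5]
    N4 x:[5,11] y:[13,16] z:[2/3,6] -> miss, prune
    N5 x:[2,9] y:[7/2,29/2] z:[5/3,23/3] -> hit [7/2,23/3] leaf, test {P9(miss), P13(miss), P15(miss)}

order=[0, 3, 10, 11, 12, 4, 5]  |boxes|=7  |leaves|=1  hit=miss

== RESULT ==
[0, 3, 10, 11, 12, 4, 5]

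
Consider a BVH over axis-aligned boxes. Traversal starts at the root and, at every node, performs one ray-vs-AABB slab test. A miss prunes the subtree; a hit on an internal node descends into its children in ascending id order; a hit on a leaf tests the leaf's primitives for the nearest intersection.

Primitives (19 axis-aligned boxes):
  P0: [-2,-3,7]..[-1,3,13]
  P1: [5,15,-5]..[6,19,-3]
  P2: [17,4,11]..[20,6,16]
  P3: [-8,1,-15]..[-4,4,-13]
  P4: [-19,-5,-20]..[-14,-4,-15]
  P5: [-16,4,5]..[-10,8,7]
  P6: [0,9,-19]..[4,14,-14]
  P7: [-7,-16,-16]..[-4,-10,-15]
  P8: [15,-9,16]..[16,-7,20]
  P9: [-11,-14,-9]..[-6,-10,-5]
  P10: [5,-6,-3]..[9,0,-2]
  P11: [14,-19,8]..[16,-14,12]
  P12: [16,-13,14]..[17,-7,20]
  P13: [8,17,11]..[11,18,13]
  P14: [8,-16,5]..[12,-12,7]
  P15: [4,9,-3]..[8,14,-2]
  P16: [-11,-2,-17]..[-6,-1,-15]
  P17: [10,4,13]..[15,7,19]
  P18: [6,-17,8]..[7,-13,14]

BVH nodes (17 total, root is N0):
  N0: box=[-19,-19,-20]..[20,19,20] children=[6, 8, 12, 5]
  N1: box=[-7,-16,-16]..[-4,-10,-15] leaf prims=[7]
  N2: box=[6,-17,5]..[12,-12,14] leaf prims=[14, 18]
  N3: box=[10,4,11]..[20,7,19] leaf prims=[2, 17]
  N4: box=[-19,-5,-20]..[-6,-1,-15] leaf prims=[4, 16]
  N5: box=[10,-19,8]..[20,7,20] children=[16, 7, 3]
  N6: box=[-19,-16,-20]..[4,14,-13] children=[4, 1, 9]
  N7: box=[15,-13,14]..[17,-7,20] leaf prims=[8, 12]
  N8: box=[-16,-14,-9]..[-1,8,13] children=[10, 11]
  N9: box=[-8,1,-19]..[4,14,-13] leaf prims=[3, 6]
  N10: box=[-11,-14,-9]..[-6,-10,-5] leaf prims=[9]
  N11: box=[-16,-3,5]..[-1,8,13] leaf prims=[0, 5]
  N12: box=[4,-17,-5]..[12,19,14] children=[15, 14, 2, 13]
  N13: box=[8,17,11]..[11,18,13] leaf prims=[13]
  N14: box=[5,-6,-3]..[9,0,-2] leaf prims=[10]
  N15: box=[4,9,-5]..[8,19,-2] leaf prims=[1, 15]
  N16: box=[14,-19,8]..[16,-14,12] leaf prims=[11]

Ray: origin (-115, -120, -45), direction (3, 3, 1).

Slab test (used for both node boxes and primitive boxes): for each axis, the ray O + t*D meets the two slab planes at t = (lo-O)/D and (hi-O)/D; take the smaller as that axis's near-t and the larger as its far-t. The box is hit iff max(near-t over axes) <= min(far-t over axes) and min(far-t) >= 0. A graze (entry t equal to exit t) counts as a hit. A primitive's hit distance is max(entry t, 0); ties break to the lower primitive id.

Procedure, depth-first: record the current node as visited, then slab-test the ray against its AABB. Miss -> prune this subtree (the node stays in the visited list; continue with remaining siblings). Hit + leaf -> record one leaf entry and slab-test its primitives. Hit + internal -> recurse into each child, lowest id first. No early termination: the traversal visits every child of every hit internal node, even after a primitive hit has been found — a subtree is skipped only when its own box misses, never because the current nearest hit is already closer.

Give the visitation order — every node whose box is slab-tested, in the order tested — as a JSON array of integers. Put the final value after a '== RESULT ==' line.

Walk:
N0 x:[32,45] y:[101/3,139/3] z:[25,65] -> hit [101/3,45], descend [5, 6, 8, 12]
  N5 x:[125/3,45] y:[101/3,127/3] z:[53,65] -> miss, prune
  N6 x:[32,119/3] y:[104/3,134/3] z:[25,32] -> miss, prune
  N8 x:[33,38] y:[106/3,128/3] z:[36,58] -> hit [36,38], descend [10, 11]
    N10 x:[104/3,109/3] y:[106/3,110/3] z:[36,40] -> hit [36,109/3] leaf, test {P9@t=36}
    N11 x:[33,38] y:[39,128/3] z:[50,58] -> miss, prune
  N12 x:[119/3,127/3] y:[103/3,139/3] z:[40,59] -> hit [40,127/3], descend [2, 13, 14, 15]
    N2 x:[121/3,127/3] y:[103/3,36] z:[50,59] -> miss, prune
    N13 x:[41,42] y:[137/3,46] z:[56,58] -> miss, prune
    N14 x:[40,124/3] y:[38,40] z:[42,43] -> miss, prune
    N15 x:[119/3,41] y:[43,139/3] z:[40,43] -> miss, prune

order=[0, 5, 6, 8, 10, 11, 12, 2, 13, 14, 15]  |boxes|=11  |leaves|=1  hit=P9

== RESULT ==
[0, 5, 6, 8, 10, 11, 12, 2, 13, 14, 15]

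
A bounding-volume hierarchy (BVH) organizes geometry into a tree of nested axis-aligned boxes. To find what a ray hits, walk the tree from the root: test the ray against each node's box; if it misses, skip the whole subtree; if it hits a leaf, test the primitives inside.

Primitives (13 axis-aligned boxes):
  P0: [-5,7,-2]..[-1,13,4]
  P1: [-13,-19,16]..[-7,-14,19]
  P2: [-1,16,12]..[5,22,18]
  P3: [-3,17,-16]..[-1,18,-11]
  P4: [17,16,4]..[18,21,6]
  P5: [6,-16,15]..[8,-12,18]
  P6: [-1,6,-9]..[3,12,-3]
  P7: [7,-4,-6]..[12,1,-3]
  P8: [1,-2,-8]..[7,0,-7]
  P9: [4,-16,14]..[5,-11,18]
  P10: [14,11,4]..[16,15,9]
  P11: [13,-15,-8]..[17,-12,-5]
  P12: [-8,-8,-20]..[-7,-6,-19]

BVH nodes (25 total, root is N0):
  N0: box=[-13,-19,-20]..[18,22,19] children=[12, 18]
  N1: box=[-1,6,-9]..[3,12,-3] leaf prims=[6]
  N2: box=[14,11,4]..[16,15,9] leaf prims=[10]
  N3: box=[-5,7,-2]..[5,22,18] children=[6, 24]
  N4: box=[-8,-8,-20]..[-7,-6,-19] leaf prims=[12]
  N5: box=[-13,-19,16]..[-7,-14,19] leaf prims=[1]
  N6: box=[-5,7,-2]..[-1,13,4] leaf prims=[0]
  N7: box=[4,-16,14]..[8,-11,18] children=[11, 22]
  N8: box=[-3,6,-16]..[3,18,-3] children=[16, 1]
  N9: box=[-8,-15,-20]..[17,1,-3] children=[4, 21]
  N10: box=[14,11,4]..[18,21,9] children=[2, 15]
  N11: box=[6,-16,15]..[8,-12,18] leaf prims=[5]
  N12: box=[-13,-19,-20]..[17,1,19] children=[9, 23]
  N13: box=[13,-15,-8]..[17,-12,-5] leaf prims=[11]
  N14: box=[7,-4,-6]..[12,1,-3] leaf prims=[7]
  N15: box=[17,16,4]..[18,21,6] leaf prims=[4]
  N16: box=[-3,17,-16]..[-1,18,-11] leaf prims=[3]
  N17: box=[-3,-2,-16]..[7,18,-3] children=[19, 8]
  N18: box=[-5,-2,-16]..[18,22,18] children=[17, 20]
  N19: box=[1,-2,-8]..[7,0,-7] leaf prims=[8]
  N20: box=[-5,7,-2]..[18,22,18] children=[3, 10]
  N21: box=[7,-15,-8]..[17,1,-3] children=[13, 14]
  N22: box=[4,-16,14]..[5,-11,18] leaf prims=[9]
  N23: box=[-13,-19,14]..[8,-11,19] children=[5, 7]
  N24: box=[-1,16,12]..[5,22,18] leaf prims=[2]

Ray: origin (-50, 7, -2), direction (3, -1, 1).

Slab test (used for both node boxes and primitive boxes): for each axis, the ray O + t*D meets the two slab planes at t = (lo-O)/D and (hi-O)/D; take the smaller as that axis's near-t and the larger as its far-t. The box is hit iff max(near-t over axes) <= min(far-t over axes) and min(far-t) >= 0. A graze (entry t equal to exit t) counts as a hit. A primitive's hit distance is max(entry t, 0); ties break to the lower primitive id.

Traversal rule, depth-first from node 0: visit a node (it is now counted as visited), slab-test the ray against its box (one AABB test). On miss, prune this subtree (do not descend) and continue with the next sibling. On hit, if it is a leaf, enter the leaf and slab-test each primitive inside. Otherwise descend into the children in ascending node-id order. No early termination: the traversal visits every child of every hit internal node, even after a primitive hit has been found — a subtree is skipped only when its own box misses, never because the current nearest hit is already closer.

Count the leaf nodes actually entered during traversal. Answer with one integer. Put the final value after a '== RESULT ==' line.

Walk:
N0 x:[37/3,68/3] y:[-15,26] z:[-18,21] -> hit [37/3,21], descend [12, 18]
  N12 x:[37/3,67/3] y:[6,26] z:[-18,21] -> hit [37/3,21], descend [9, 23]
    N9 x:[14,67/3] y:[6,22] z:[-18,-1] -> miss, prune
    N23 x:[37/3,58/3] y:[18,26] z:[16,21] -> hit [18,58/3], descend [5, 7]
      N5 x:[37/3,43/3] y:[21,26] z:[18,21] -> miss, prune
      N7 x:[18,58/3] y:[18,23] z:[16,20] -> hit [18,58/3], descend [11, 22]
        N11 x:[56/3,58/3] y:[19,23] z:[17,20] -> hit [19,58/3] leaf, test {P5@t=19}
        N22 x:[18,55/3] y:[18,23] z:[16,20] -> hit [18,55/3] leaf, test {P9@t=18}
  N18 x:[15,68/3] y:[-15,9] z:[-14,20] -> miss, prune

Visited [0, 12, 9, 23, 5, 7, 11, 22, 18]. Tests: 9 box, 2 leaf. Nearest: P9.

== RESULT ==
2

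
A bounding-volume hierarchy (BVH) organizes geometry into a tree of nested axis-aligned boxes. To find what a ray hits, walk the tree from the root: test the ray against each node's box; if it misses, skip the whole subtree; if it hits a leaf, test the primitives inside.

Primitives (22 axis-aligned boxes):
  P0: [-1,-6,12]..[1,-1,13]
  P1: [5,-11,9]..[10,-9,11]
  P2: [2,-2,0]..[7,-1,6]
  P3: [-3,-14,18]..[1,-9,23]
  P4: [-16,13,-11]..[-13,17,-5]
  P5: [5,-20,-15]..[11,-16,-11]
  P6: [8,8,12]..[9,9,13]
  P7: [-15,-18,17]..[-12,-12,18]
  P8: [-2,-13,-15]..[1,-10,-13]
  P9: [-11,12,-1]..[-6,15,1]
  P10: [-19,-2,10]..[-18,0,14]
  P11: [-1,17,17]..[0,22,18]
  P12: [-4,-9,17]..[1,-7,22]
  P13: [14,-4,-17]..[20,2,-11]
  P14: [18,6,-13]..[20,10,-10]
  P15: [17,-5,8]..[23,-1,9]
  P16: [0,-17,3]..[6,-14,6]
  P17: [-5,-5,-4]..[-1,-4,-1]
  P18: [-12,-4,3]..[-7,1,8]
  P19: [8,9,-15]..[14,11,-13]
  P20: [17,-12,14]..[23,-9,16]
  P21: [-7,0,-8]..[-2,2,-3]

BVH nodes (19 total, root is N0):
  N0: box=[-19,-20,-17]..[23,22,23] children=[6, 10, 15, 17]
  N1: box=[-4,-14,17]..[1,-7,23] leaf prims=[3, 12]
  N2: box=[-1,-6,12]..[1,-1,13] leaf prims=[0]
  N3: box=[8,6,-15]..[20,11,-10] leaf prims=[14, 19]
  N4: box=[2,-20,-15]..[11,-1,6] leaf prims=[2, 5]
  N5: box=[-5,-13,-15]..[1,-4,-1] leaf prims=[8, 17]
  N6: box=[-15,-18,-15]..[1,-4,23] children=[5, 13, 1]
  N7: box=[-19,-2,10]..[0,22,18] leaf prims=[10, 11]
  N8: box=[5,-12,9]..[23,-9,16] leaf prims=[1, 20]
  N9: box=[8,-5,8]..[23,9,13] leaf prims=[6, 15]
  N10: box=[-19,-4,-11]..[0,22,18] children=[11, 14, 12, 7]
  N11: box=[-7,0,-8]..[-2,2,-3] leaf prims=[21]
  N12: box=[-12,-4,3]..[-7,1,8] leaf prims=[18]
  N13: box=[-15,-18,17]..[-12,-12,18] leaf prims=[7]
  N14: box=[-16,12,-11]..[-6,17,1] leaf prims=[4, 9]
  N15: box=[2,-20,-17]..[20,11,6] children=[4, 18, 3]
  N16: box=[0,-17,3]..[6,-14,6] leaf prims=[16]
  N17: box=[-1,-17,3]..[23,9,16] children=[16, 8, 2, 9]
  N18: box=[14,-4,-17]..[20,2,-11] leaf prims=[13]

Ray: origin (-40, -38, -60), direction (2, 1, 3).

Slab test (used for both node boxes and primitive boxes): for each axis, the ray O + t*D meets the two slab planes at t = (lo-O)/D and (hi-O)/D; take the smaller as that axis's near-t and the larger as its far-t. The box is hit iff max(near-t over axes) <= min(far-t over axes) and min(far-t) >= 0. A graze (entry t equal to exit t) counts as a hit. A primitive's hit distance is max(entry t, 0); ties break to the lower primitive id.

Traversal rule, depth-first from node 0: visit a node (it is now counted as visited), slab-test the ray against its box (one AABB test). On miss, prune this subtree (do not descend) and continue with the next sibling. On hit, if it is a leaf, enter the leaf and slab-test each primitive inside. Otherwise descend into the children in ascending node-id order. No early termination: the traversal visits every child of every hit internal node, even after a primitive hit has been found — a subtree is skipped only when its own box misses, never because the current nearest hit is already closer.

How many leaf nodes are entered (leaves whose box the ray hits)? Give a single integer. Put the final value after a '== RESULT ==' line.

Trace the traversal:
N0 x:[21/2,63/2] y:[18,60] z:[43/3,83/3] -> hit [18,83/3], descend [6, 10, 15, 17]
  N6 x:[25/2,41/2] y:[20,34] z:[15,83/3] -> hit [20,41/2], descend [1, 5, 13]
    N1 x:[18,41/2] y:[24,31] z:[77/3,83/3] -> miss, prune
    N5 x:[35/2,41/2] y:[25,34] z:[15,59/3] -> miss, prune
    N13 x:[25/2,14] y:[20,26] z:[77/3,26] -> miss, prune
  N10 x:[21/2,20] y:[34,60] z:[49/3,26] -> miss, prune
  N15 x:[21,30] y:[18,49] z:[43/3,22] -> hit [21,22], descend [3, 4, 18]
    N3 x:[24,30] y:[44,49] z:[15,50/3] -> miss, prune
    N4 x:[21,51/2] y:[18,37] z:[15,22] -> hit [21,22] leaf, test {P2(miss), P5(miss)}
    N18 x:[27,30] y:[34,40] z:[43/3,49/3] -> miss, prune
  N17 x:[39/2,63/2] y:[21,47] z:[21,76/3] -> hit [21,76/3], descend [2, 8, 9, 16]
    N2 x:[39/2,41/2] y:[32,37] z:[24,73/3] -> miss, prune
    N8 x:[45/2,63/2] y:[26,29] z:[23,76/3] -> miss, prune
    N9 x:[24,63/2] y:[33,47] z:[68/3,73/3] -> miss, prune
    N16 x:[20,23] y:[21,24] z:[21,22] -> hit [21,22] leaf, test {P16@t=21}

order=[0, 6, 1, 5, 13, 10, 15, 3, 4, 18, 17, 2, 8, 9, 16]  |boxes|=15  |leaves|=2  hit=P16

== RESULT ==
2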